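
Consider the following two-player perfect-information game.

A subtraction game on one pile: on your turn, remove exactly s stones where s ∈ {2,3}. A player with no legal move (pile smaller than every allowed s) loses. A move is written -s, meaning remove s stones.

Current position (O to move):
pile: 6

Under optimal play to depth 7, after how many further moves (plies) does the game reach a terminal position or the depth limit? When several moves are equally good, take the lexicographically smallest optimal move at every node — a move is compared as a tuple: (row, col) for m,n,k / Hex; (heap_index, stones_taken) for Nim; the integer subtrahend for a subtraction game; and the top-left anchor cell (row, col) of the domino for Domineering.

PV length from [6]: 2 plies

ply 1, O at 6 | -2=-1→4*; -3=-1→3
ply 2, X at 4 | -2=-1→2; -3=+1→1*
ply 3: 1 is terminal -1 (O); from 6 depth 7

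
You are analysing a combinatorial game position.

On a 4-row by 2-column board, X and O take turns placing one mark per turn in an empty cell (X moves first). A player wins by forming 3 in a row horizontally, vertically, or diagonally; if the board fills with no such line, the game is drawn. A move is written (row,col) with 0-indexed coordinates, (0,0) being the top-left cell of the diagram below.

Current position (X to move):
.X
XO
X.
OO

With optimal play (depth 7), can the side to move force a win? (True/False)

[.X/XO/X./OO] X move#1: (0,0):+1/XX/XO/X./OO*, (2,1):+0/.X/XO/XX/OO
[XX/XO/X./OO] end (terminal -1, O#2); searched .X/XO/X./OO to 7

X winning at [.X/XO/X./OO]: True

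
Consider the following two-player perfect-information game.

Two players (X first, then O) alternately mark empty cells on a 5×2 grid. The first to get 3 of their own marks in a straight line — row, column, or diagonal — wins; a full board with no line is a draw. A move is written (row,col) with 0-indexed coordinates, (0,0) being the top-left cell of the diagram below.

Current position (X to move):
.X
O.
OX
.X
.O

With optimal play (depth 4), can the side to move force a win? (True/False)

X winning at [.X/O./OX/.X/.O]: True

p1 X@[.X/O./OX/.X/.O]: (0,0)[XX/O./OX/.X/.O]-1 (1,1)[.X/OX/OX/.X/.O]+1* (3,0)[.X/O./OX/XX/.O]-1 (4,0)[.X/O./OX/.X/XO]-1
p2 O@[.X/OX/OX/.X/.O] terminal -1; root [.X/O./OX/.X/.O] d4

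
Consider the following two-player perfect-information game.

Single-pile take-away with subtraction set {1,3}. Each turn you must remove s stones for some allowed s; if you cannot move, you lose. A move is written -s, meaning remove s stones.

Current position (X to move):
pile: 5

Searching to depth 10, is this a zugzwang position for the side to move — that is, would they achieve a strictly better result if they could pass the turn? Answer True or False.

zugzwang(5, X) = False

ply 1, X at 5 | -1=+1→4*; -3=+1→2
ply 2, O at 4 | -1=-1→3*; -3=-1→1
ply 3, X at 3 | -1=+1→2*; -3=+1→0
ply 4, O at 2 | -1=-1→1*
ply 5, X at 1 | -1=+1→0*
ply 6: 0 is terminal -1 (O); from 5 depth 10
suppose X passes — search the same position with O to move:
pass> ply 1, O at 5 | -1=+1→4*; -3=+1→2
pass> ply 2, X at 4 | -1=-1→3*; -3=-1→1
pass> ply 3, O at 3 | -1=+1→2*; -3=+1→0
pass> ply 4, X at 2 | -1=-1→1*
pass> ply 5, O at 1 | -1=+1→0*
pass> ply 6: 0 is terminal -1 (X); from 5 depth 10
for X: play +1, pass -1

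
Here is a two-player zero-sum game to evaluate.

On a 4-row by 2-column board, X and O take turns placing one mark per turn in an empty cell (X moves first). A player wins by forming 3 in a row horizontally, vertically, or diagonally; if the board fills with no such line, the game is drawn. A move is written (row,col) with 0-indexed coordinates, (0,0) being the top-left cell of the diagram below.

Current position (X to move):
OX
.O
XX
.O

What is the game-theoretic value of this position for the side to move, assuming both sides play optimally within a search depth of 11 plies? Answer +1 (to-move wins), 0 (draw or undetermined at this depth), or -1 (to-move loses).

value(OX/.O/XX/.O, X) = 0

[OX/.O/XX/.O] X move#1: (1,0):+0/OX/XO/XX/.O*, (3,0):+0/OX/.O/XX/XO
[OX/XO/XX/.O] O move#2: (3,0):+0/OX/XO/XX/OO*
[OX/XO/XX/OO] end (terminal +0, X#3); searched OX/.O/XX/.O to 11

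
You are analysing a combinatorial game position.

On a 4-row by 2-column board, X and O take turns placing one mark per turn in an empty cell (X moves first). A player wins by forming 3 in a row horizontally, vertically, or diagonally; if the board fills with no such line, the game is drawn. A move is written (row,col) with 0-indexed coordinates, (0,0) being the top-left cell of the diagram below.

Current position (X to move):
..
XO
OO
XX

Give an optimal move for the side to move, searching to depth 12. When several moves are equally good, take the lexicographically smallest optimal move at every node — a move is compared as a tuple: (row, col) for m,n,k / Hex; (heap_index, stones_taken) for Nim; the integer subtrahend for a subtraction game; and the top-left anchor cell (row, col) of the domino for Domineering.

X's best at [../XO/OO/XX]: (0,1)

[../XO/OO/XX] X move#1: (0,0):-1/X./XO/OO/XX, (0,1):+0/.X/XO/OO/XX*
[.X/XO/OO/XX] O move#2: (0,0):+0/OX/XO/OO/XX*
[OX/XO/OO/XX] end (terminal +0, X#3); searched ../XO/OO/XX to 12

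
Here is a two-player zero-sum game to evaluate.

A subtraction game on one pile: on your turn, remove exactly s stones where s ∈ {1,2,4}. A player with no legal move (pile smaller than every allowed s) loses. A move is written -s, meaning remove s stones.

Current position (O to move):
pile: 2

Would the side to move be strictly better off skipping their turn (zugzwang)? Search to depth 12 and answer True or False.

zugzwang(2, O) = False

[2] O move#1: -1:-1/1, -2:+1/0*
[0] end (terminal -1, X#2); searched 2 to 12
suppose O passes — search the same position with X to move:
pass> [2] X move#1: -1:-1/1, -2:+1/0*
pass> [0] end (terminal -1, O#2); searched 2 to 12
for O: play +1, pass -1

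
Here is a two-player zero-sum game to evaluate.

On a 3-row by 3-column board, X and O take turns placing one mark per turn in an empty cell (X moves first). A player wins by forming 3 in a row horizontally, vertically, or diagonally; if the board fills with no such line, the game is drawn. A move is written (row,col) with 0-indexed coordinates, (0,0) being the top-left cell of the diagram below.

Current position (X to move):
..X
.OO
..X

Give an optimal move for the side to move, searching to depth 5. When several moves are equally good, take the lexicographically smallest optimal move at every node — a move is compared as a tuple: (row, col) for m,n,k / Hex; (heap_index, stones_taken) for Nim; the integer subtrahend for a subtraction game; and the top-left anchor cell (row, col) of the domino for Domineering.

X's best at [..X/.OO/..X]: (1,0)

[..X/.OO/..X] X move#1: (0,0):-1/X.X/.OO/..X, (0,1):-1/.XX/.OO/..X, (1,0):+0/..X/XOO/..X*, (2,0):-1/..X/.OO/X.X, (2,1):-1/..X/.OO/.XX
[..X/XOO/..X] O move#2: (0,0):+0/O.X/XOO/..X*, (0,1):+0/.OX/XOO/..X, (2,0):+0/..X/XOO/O.X, (2,1):+0/..X/XOO/.OX
[O.X/XOO/..X] X move#3: (0,1):+0/OXX/XOO/..X*, (2,0):+0/O.X/XOO/X.X, (2,1):+0/O.X/XOO/.XX
[OXX/XOO/..X] O move#4: (2,0):+0/OXX/XOO/O.X*, (2,1):+0/OXX/XOO/.OX
[OXX/XOO/O.X] X move#5: (2,1):+0/OXX/XOO/OXX*
[OXX/XOO/OXX] end (terminal +0, O#6); searched ..X/.OO/..X to 5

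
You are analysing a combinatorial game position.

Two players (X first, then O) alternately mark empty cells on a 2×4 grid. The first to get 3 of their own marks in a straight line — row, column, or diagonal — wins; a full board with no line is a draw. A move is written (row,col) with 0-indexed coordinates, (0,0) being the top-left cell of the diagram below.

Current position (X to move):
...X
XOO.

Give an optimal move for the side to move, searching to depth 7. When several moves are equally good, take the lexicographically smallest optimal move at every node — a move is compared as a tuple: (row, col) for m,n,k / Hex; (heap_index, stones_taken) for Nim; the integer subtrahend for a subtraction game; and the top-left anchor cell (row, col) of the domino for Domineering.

X's best at [...X/XOO.]: (1,3)

ply 1, X at ...X/XOO. | (0,0)=-1→X..X/XOO.; (0,1)=-1→.X.X/XOO.; (0,2)=-1→..XX/XOO.; (1,3)=+0→...X/XOOX*
ply 2, O at ...X/XOOX | (0,0)=+0→O..X/XOOX*; (0,1)=+0→.O.X/XOOX; (0,2)=+0→..OX/XOOX
ply 3, X at O..X/XOOX | (0,1)=+0→OX.X/XOOX*; (0,2)=+0→O.XX/XOOX
ply 4, O at OX.X/XOOX | (0,2)=+0→OXOX/XOOX*
ply 5: OXOX/XOOX is terminal +0 (X); from ...X/XOO. depth 7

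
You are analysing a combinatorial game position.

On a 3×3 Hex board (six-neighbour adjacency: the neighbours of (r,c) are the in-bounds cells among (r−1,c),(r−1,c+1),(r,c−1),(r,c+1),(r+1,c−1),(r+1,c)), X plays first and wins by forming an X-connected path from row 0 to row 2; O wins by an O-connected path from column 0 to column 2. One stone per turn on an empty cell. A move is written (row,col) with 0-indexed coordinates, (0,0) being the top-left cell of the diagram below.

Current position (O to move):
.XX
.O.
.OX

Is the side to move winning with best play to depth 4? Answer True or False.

p1 O@[.XX/.O./.OX]: (0,0)[OXX/.O./.OX]-1 (1,0)[.XX/OO./.OX]-1 (1,2)[.XX/.OO/.OX]+1* (2,0)[.XX/.O./OOX]-1
p2 X@[.XX/.OO/.OX]: (0,0)[XXX/.OO/.OX]-1* (1,0)[.XX/XOO/.OX]-1 (2,0)[.XX/.OO/XOX]-1
p3 O@[XXX/.OO/.OX]: (1,0)[XXX/OOO/.OX]+1* (2,0)[XXX/.OO/OOX]+1
p4 X@[XXX/OOO/.OX] terminal -1; root [.XX/.O./.OX] d4

O winning at [.XX/.O./.OX]: True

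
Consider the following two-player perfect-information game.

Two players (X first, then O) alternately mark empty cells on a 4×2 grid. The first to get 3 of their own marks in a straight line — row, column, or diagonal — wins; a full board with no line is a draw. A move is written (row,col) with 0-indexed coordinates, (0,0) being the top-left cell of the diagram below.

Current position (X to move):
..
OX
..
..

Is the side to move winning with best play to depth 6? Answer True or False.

X winning at [../OX/../..]: True

p1 X@[../OX/../..]: (0,0)[X./OX/../..]+0 (0,1)[.X/OX/../..]+0 (2,0)[../OX/X./..]+0 (2,1)[../OX/.X/..]+1* (3,0)[../OX/../X.]+0 (3,1)[../OX/../.X]+0
p2 O@[../OX/.X/..]: (0,0)[O./OX/.X/..]-1* (0,1)[.O/OX/.X/..]-1 (2,0)[../OX/OX/..]-1 (3,0)[../OX/.X/O.]-1 (3,1)[../OX/.X/.O]-1
p3 X@[O./OX/.X/..]: (0,1)[OX/OX/.X/..]+1* (2,0)[O./OX/XX/..]+1 (3,0)[O./OX/.X/X.]-1 (3,1)[O./OX/.X/.X]+1
p4 O@[OX/OX/.X/..] terminal -1; root [../OX/../..] d6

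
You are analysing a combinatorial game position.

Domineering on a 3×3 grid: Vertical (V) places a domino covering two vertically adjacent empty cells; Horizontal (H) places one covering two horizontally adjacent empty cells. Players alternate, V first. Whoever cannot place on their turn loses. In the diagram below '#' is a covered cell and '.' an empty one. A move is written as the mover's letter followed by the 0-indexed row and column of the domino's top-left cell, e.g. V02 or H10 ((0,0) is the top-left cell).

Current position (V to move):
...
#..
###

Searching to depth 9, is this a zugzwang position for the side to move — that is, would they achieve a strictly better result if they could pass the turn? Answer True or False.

zugzwang(.../#../###, V) = False

ply 1, V at .../#../### | V01=+1→.#./##./###*; V02=-1→..#/#.#/###
ply 2: .#./##./### is terminal -1 (H); from .../#../### depth 9
if V skipped the turn, H would face:
~ ply 1, H at .../#../### | H00=-1→##./#../###; H01=+1→.##/#../###*; H11=+1→.../###/###
~ ply 2: .##/#../### is terminal -1 (V); from .../#../### depth 9
compare (V): move=+1 vs pass=-1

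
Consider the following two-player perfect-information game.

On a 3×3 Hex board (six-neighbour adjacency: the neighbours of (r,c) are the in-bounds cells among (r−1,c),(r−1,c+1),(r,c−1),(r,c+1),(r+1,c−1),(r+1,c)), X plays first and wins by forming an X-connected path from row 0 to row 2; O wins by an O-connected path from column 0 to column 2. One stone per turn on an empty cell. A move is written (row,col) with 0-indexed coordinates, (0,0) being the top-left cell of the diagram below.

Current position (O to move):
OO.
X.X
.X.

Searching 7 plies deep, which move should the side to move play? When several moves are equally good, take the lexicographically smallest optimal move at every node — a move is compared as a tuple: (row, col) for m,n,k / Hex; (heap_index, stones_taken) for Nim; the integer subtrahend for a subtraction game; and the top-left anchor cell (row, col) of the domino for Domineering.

O's best at [OO./X.X/.X.]: (0,2)

ply 1, O at OO./X.X/.X. | (0,2)=+1→OOO/X.X/.X.*; (1,1)=-1→OO./XOX/.X.; (2,0)=-1→OO./X.X/OX.; (2,2)=-1→OO./X.X/.XO
ply 2: OOO/X.X/.X. is terminal -1 (X); from OO./X.X/.X. depth 7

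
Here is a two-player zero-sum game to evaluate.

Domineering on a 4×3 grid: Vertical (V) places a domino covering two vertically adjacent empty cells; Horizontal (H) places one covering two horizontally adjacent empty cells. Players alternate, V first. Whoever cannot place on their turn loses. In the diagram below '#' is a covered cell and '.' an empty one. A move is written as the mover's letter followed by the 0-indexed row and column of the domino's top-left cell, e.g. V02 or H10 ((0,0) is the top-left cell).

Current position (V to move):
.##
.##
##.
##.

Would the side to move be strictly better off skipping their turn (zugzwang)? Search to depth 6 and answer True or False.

zugzwang(.##/.##/##./##., V) = False

[.##/.##/##./##.] V move#1: V00:+1/###/###/##./##.*, V22:+1/.##/.##/###/###
[###/###/##./##.] end (terminal -1, H#2); searched .##/.##/##./##. to 6
pass branch (H moves first from the same position):
  | [.##/.##/##./##.] end (terminal -1, H#1); searched .##/.##/##./##. to 6
V moving scores +1; V passing scores +1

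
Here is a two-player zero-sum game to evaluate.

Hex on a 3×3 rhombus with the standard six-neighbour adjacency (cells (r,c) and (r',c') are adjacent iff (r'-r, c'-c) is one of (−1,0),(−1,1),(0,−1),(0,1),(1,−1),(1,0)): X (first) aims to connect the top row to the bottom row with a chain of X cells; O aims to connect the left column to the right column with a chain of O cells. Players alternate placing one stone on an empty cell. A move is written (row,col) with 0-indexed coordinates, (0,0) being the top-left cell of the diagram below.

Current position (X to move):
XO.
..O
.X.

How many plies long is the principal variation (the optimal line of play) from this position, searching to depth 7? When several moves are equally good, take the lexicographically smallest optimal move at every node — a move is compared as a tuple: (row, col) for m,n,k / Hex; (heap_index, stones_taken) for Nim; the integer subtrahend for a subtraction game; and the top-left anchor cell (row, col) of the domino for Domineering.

ply 1, X at XO./..O/.X. | (0,2)=-1→XOX/..O/.X.; (1,0)=+1→XO./X.O/.X.*; (1,1)=+1→XO./.XO/.X.; (2,0)=-1→XO./..O/XX.; (2,2)=-1→XO./..O/.XX
ply 2, O at XO./X.O/.X. | (0,2)=-1→XOO/X.O/.X.*; (1,1)=-1→XO./XOO/.X.; (2,0)=-1→XO./X.O/OX.; (2,2)=-1→XO./X.O/.XO
ply 3, X at XOO/X.O/.X. | (1,1)=+1→XOO/XXO/.X.*; (2,0)=+1→XOO/X.O/XX.; (2,2)=+1→XOO/X.O/.XX
ply 4: XOO/XXO/.X. is terminal -1 (O); from XO./..O/.X. depth 7

PV length from [XO./..O/.X.]: 3 plies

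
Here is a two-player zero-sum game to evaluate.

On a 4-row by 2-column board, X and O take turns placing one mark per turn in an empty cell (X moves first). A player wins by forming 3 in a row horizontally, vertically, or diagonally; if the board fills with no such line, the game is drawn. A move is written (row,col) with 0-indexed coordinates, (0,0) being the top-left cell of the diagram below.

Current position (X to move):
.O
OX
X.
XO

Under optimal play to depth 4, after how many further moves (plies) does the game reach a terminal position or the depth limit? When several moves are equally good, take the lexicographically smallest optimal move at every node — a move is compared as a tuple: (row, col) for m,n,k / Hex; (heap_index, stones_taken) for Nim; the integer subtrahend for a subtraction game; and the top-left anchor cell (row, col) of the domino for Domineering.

PV length from [.O/OX/X./XO]: 2 plies

[.O/OX/X./XO] X move#1: (0,0):+0/XO/OX/X./XO*, (2,1):+0/.O/OX/XX/XO
[XO/OX/X./XO] O move#2: (2,1):+0/XO/OX/XO/XO*
[XO/OX/XO/XO] end (terminal +0, X#3); searched .O/OX/X./XO to 4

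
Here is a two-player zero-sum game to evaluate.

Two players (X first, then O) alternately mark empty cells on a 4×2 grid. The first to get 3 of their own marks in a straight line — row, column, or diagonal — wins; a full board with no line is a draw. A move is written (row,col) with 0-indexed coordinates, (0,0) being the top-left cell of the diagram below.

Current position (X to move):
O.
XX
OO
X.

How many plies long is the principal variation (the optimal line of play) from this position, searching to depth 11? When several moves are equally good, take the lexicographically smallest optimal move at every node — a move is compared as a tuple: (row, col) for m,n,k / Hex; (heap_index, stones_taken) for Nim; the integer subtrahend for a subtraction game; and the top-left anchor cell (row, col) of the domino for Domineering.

[O./XX/OO/X.] X move#1: (0,1):+0/OX/XX/OO/X.*, (3,1):+0/O./XX/OO/XX
[OX/XX/OO/X.] O move#2: (3,1):+0/OX/XX/OO/XO*
[OX/XX/OO/XO] end (terminal +0, X#3); searched O./XX/OO/X. to 11

PV length from [O./XX/OO/X.]: 2 plies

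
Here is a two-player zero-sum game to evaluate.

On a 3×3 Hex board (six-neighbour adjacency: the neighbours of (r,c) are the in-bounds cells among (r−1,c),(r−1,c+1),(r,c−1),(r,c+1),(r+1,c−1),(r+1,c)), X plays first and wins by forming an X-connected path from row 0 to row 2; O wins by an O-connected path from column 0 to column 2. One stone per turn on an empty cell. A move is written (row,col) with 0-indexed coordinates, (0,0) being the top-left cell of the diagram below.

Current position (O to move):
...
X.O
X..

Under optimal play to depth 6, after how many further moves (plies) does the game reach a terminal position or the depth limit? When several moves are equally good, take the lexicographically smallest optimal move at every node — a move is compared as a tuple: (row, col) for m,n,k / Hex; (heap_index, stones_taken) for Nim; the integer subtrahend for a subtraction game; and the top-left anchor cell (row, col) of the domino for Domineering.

p1 O@[.../X.O/X..]: (0,0)[O../X.O/X..]-1* (0,1)[.O./X.O/X..]-1 (0,2)[..O/X.O/X..]-1 (1,1)[.../XOO/X..]-1 (2,1)[.../X.O/XO.]-1 (2,2)[.../X.O/X.O]-1
p2 X@[O../X.O/X..]: (0,1)[OX./X.O/X..]+1* (0,2)[O.X/X.O/X..]+1 (1,1)[O../XXO/X..]+1 (2,1)[O../X.O/XX.]-1 (2,2)[O../X.O/X.X]-1
p3 O@[OX./X.O/X..] terminal -1; root [.../X.O/X..] d6

PV length from [.../X.O/X..]: 2 plies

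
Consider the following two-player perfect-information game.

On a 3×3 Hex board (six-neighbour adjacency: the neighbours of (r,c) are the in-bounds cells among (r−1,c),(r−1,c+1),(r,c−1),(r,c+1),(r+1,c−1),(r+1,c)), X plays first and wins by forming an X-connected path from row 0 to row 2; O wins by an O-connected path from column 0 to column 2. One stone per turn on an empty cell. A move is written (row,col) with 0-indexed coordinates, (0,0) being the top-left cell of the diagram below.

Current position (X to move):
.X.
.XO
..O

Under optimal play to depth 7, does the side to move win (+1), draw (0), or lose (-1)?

value(.X./.XO/..O, X) = +1

p1 X@[.X./.XO/..O]: (0,0)[XX./.XO/..O]+1* (0,2)[.XX/.XO/..O]+1 (1,0)[.X./XXO/..O]+1 (2,0)[.X./.XO/X.O]+1 (2,1)[.X./.XO/.XO]+1
p2 O@[XX./.XO/..O]: (0,2)[XXO/.XO/..O]-1* (1,0)[XX./OXO/..O]-1 (2,0)[XX./.XO/O.O]-1 (2,1)[XX./.XO/.OO]-1
p3 X@[XXO/.XO/..O]: (1,0)[XXO/XXO/..O]+1* (2,0)[XXO/.XO/X.O]+1 (2,1)[XXO/.XO/.XO]+1
p4 O@[XXO/XXO/..O]: (2,0)[XXO/XXO/O.O]-1* (2,1)[XXO/XXO/.OO]-1
p5 X@[XXO/XXO/O.O]: (2,1)[XXO/XXO/OXO]+1*
p6 O@[XXO/XXO/OXO] terminal -1; root [.X./.XO/..O] d7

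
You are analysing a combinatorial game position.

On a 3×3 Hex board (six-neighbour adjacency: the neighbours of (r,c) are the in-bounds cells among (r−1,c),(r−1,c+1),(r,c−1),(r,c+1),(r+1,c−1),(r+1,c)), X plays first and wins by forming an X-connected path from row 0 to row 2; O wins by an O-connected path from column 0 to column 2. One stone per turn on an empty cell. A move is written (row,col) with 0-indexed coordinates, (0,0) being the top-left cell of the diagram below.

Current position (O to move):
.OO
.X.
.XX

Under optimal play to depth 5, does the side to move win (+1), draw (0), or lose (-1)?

p1 O@[.OO/.X./.XX]: (0,0)[OOO/.X./.XX]+1* (1,0)[.OO/OX./.XX]+1 (1,2)[.OO/.XO/.XX]+1 (2,0)[.OO/.X./OXX]+1
p2 X@[OOO/.X./.XX] terminal -1; root [.OO/.X./.XX] d5

value(.OO/.X./.XX, O) = +1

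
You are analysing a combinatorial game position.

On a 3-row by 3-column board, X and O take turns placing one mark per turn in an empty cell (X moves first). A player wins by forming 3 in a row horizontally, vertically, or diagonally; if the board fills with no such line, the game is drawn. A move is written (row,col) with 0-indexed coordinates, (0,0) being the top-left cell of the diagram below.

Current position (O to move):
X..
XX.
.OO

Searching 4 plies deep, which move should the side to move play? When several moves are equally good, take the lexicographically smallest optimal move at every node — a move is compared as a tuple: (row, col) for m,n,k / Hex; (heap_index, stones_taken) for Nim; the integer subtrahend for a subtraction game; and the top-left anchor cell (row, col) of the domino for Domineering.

O's best at [X../XX./.OO]: (2,0)

[X../XX./.OO] O move#1: (0,1):-1/XO./XX./.OO, (0,2):-1/X.O/XX./.OO, (1,2):-1/X../XXO/.OO, (2,0):+1/X../XX./OOO*
[X../XX./OOO] end (terminal -1, X#2); searched X../XX./.OO to 4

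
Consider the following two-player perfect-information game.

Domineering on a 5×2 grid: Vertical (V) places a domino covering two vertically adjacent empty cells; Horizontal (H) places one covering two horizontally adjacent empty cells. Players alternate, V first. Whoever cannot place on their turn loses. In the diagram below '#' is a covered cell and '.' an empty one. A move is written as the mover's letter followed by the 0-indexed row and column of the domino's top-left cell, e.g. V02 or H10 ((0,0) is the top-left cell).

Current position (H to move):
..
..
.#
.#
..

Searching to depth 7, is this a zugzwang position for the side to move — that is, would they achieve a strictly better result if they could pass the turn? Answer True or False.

p1 H@[../../.#/.#/..]: H00[##/../.#/.#/..]+1* H10[../##/.#/.#/..]+1 H40[../../.#/.#/##]-1
p2 V@[##/../.#/.#/..]: V10[##/#./##/.#/..]-1* V20[##/../##/##/..]-1 V30[##/../.#/##/#.]-1
p3 H@[##/#./##/.#/..]: H40[##/#./##/.#/##]+1*
p4 V@[##/#./##/.#/##] terminal -1; root [../../.#/.#/..] d7
if H skipped the turn, V would face:
~ p1 V@[../../.#/.#/..]: V00[#./#./.#/.#/..]+1* V01[.#/.#/.#/.#/..]+1 V10[../#./##/.#/..]+1 V20[../../##/##/..]-1 V30[../../.#/##/#.]-1
~ p2 H@[#./#./.#/.#/..]: H40[#./#./.#/.#/##]-1*
~ p3 V@[#./#./.#/.#/##]: V01[##/##/.#/.#/##]+1* V20[#./#./##/##/##]+1
~ p4 H@[##/##/.#/.#/##] terminal -1; root [../../.#/.#/..] d7
compare (H): move=+1 vs pass=-1

zugzwang(../../.#/.#/.., H) = False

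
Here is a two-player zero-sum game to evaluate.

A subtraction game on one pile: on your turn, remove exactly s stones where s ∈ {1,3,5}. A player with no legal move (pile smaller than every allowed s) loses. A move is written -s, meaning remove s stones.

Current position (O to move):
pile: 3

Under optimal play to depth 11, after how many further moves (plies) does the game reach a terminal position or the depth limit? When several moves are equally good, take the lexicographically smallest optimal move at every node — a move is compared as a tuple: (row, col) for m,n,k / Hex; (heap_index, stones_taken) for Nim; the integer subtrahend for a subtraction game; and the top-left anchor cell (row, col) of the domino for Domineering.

[3] O move#1: -1:+1/2*, -3:+1/0
[2] X move#2: -1:-1/1*
[1] O move#3: -1:+1/0*
[0] end (terminal -1, X#4); searched 3 to 11

PV length from [3]: 3 plies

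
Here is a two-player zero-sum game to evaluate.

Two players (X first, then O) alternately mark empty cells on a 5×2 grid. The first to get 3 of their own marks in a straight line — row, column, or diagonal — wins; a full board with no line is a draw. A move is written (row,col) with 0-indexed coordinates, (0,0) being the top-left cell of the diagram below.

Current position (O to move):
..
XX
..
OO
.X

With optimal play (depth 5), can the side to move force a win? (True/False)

O winning at [../XX/../OO/.X]: False

p1 O@[../XX/../OO/.X]: (0,0)[O./XX/../OO/.X]+0* (0,1)[.O/XX/../OO/.X]+0 (2,0)[../XX/O./OO/.X]+0 (2,1)[../XX/.O/OO/.X]+0 (4,0)[../XX/../OO/OX]+0
p2 X@[O./XX/../OO/.X]: (0,1)[OX/XX/../OO/.X]+0* (2,0)[O./XX/X./OO/.X]+0 (2,1)[O./XX/.X/OO/.X]+0 (4,0)[O./XX/../OO/XX]+0
p3 O@[OX/XX/../OO/.X]: (2,0)[OX/XX/O./OO/.X]-1 (2,1)[OX/XX/.O/OO/.X]+0* (4,0)[OX/XX/../OO/OX]-1
p4 X@[OX/XX/.O/OO/.X]: (2,0)[OX/XX/XO/OO/.X]+0* (4,0)[OX/XX/.O/OO/XX]+0
p5 O@[OX/XX/XO/OO/.X]: (4,0)[OX/XX/XO/OO/OX]+0*
p6 X@[OX/XX/XO/OO/OX] terminal +0; root [../XX/../OO/.X] d5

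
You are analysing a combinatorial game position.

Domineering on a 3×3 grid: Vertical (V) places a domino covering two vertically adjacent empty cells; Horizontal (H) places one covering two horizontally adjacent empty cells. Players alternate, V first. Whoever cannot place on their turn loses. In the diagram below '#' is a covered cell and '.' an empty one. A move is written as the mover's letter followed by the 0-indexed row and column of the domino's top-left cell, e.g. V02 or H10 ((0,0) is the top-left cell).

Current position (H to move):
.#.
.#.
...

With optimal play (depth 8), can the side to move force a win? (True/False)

ply 1, H at .#./.#./... | H20=-1→.#./.#./##.*; H21=-1→.#./.#./.##
ply 2, V at .#./.#./##. | V00=+1→##./##./##.*; V02=+1→.##/.##/##.; V12=+1→.#./.##/###
ply 3: ##./##./##. is terminal -1 (H); from .#./.#./... depth 8

H winning at [.#./.#./...]: False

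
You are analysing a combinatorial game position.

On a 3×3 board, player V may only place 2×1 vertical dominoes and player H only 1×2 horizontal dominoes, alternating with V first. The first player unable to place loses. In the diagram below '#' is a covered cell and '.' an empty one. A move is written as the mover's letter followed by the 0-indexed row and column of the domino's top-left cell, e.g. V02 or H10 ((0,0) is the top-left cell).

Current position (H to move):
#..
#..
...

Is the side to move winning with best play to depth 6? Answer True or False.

ply 1, H at #../#../... | H01=-1→###/#../...; H11=+1→#../###/...*; H20=-1→#../#../##.; H21=-1→#../#../.##
ply 2: #../###/... is terminal -1 (V); from #../#../... depth 6

H winning at [#../#../...]: True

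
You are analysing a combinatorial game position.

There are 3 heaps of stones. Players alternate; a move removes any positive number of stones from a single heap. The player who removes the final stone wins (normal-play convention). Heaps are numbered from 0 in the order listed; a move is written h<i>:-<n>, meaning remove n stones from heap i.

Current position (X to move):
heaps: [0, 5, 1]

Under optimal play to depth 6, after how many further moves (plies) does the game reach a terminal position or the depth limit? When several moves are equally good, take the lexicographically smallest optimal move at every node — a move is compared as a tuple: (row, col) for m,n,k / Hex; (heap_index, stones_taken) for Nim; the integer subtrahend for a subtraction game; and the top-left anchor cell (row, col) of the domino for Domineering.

p1 X@[(0,5,1)]: h1:-1[(0,4,1)]-1 h1:-2[(0,3,1)]-1 h1:-3[(0,2,1)]-1 h1:-4[(0,1,1)]+1* h1:-5[(0,0,1)]-1 h2:-1[(0,5,0)]-1
p2 O@[(0,1,1)]: h1:-1[(0,0,1)]-1* h2:-1[(0,1,0)]-1
p3 X@[(0,0,1)]: h2:-1[(0,0,0)]+1*
p4 O@[(0,0,0)] terminal -1; root [(0,5,1)] d6

PV length from [(0,5,1)]: 3 plies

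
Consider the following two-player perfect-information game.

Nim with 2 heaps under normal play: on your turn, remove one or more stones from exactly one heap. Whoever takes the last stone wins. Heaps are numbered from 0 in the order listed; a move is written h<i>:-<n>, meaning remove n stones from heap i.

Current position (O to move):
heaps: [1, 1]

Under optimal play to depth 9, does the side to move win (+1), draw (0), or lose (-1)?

value((1,1), O) = -1

[(1,1)] O move#1: h0:-1:-1/(0,1)*, h1:-1:-1/(1,0)
[(0,1)] X move#2: h1:-1:+1/(0,0)*
[(0,0)] end (terminal -1, O#3); searched (1,1) to 9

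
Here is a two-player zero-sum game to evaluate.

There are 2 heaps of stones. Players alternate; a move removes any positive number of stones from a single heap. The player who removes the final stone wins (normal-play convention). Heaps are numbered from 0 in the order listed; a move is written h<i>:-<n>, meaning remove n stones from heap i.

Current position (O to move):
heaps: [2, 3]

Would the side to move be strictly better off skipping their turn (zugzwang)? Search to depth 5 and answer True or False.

zugzwang((2,3), O) = False

ply 1, O at (2,3) | h0:-1=-1→(1,3); h0:-2=-1→(0,3); h1:-1=+1→(2,2)*; h1:-2=-1→(2,1); h1:-3=-1→(2,0)
ply 2, X at (2,2) | h0:-1=-1→(1,2)*; h0:-2=-1→(0,2); h1:-1=-1→(2,1); h1:-2=-1→(2,0)
ply 3, O at (1,2) | h0:-1=-1→(0,2); h1:-1=+1→(1,1)*; h1:-2=-1→(1,0)
ply 4, X at (1,1) | h0:-1=-1→(0,1)*; h1:-1=-1→(1,0)
ply 5, O at (0,1) | h1:-1=+1→(0,0)*
ply 6: (0,0) is terminal -1 (X); from (2,3) depth 5
if O skipped the turn, X would face:
~ ply 1, X at (2,3) | h0:-1=-1→(1,3); h0:-2=-1→(0,3); h1:-1=+1→(2,2)*; h1:-2=-1→(2,1); h1:-3=-1→(2,0)
~ ply 2, O at (2,2) | h0:-1=-1→(1,2)*; h0:-2=-1→(0,2); h1:-1=-1→(2,1); h1:-2=-1→(2,0)
~ ply 3, X at (1,2) | h0:-1=-1→(0,2); h1:-1=+1→(1,1)*; h1:-2=-1→(1,0)
~ ply 4, O at (1,1) | h0:-1=-1→(0,1)*; h1:-1=-1→(1,0)
~ ply 5, X at (0,1) | h1:-1=+1→(0,0)*
~ ply 6: (0,0) is terminal -1 (O); from (2,3) depth 5
compare (O): move=+1 vs pass=-1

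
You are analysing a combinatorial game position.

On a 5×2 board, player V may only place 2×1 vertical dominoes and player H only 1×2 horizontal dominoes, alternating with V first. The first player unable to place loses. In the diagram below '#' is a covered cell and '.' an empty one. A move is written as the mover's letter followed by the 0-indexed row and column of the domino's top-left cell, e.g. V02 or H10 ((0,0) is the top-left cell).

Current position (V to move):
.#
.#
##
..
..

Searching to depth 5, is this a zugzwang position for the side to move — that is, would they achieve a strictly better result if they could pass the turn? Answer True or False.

ply 1, V at .#/.#/##/../.. | V00=-1→##/##/##/../..; V30=+1→.#/.#/##/#./#.*; V31=+1→.#/.#/##/.#/.#
ply 2: .#/.#/##/#./#. is terminal -1 (H); from .#/.#/##/../.. depth 5
if V skipped the turn, H would face:
~ ply 1, H at .#/.#/##/../.. | H30=+1→.#/.#/##/##/..*; H40=+1→.#/.#/##/../##
~ ply 2, V at .#/.#/##/##/.. | V00=-1→##/##/##/##/..*
~ ply 3, H at ##/##/##/##/.. | H40=+1→##/##/##/##/##*
~ ply 4: ##/##/##/##/## is terminal -1 (V); from .#/.#/##/../.. depth 5
compare (V): move=+1 vs pass=-1

zugzwang(.#/.#/##/../.., V) = False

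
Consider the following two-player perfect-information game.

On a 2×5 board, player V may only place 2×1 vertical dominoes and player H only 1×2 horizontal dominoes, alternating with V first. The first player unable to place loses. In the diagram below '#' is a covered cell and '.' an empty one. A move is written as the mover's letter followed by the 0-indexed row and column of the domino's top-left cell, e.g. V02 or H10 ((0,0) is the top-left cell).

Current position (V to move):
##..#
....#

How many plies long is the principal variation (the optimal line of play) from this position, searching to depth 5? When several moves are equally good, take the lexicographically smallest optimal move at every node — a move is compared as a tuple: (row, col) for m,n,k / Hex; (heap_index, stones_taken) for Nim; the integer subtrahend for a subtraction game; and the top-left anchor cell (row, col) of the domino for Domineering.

[##..#/....#] V move#1: V02:+1/###.#/..#.#*, V03:-1/##.##/...##
[###.#/..#.#] H move#2: H10:-1/###.#/###.#*
[###.#/###.#] V move#3: V03:+1/#####/#####*
[#####/#####] end (terminal -1, H#4); searched ##..#/....# to 5

PV length from [##..#/....#]: 3 plies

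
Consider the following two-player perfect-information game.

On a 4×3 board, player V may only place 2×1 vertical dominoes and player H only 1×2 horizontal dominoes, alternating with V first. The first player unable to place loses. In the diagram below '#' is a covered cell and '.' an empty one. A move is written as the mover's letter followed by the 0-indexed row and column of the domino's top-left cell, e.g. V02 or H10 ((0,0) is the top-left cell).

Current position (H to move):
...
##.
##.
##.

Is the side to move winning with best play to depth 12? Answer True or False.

ply 1, H at .../##./##./##. | H00=-1→##./##./##./##.*; H01=-1→.##/##./##./##.
ply 2, V at ##./##./##./##. | V02=+1→###/###/##./##.*; V12=+1→##./###/###/##.; V22=+1→##./##./###/###
ply 3: ###/###/##./##. is terminal -1 (H); from .../##./##./##. depth 12

H winning at [.../##./##./##.]: False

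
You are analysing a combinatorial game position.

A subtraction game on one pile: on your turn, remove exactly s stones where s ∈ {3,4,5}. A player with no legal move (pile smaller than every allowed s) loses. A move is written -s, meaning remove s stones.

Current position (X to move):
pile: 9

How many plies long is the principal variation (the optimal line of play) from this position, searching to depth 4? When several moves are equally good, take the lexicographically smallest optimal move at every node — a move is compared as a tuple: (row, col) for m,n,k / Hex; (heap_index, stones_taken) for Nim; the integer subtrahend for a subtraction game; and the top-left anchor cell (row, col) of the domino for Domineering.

p1 X@[9]: -3[6]-1* -4[5]-1 -5[4]-1
p2 O@[6]: -3[3]-1 -4[2]+1* -5[1]+1
p3 X@[2] terminal -1; root [9] d4

PV length from [9]: 2 plies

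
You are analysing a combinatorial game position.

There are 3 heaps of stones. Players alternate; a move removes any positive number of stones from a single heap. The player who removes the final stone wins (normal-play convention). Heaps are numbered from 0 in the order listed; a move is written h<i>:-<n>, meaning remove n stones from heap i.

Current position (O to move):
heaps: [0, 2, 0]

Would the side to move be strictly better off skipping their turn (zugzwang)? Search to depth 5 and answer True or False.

zugzwang((0,2,0), O) = False

p1 O@[(0,2,0)]: h1:-1[(0,1,0)]-1 h1:-2[(0,0,0)]+1*
p2 X@[(0,0,0)] terminal -1; root [(0,2,0)] d5
pass branch (X moves first from the same position):
  | p1 X@[(0,2,0)]: h1:-1[(0,1,0)]-1 h1:-2[(0,0,0)]+1*
  | p2 O@[(0,0,0)] terminal -1; root [(0,2,0)] d5
O moving scores +1; O passing scores -1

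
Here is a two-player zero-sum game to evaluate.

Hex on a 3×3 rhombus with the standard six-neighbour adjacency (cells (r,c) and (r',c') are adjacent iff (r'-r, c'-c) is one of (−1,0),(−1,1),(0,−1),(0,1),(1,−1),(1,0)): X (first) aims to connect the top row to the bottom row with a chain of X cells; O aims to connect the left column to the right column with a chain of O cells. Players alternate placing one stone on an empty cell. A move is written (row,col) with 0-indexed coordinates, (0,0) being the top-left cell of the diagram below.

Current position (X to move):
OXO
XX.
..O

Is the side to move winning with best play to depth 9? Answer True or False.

ply 1, X at OXO/XX./..O | (1,2)=+1→OXO/XXX/..O*; (2,0)=+1→OXO/XX./X.O; (2,1)=+1→OXO/XX./.XO
ply 2, O at OXO/XXX/..O | (2,0)=-1→OXO/XXX/O.O*; (2,1)=-1→OXO/XXX/.OO
ply 3, X at OXO/XXX/O.O | (2,1)=+1→OXO/XXX/OXO*
ply 4: OXO/XXX/OXO is terminal -1 (O); from OXO/XX./..O depth 9

X winning at [OXO/XX./..O]: True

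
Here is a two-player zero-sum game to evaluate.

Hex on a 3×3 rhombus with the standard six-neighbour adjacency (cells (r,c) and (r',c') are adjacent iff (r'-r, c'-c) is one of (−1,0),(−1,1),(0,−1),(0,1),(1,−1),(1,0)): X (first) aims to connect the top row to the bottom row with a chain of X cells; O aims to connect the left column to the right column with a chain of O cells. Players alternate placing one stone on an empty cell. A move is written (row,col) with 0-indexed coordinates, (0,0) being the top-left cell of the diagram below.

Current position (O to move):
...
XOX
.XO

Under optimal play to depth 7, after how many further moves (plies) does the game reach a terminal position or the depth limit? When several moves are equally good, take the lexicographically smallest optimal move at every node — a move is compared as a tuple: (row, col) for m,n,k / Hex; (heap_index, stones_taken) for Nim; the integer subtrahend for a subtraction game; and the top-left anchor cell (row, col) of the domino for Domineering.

[.../XOX/.XO] O move#1: (0,0):-1/O../XOX/.XO*, (0,1):-1/.O./XOX/.XO, (0,2):-1/..O/XOX/.XO, (2,0):-1/.../XOX/OXO
[O../XOX/.XO] X move#2: (0,1):+1/OX./XOX/.XO*, (0,2):+1/O.X/XOX/.XO, (2,0):+1/O../XOX/XXO
[OX./XOX/.XO] O move#3: (0,2):-1/OXO/XOX/.XO*, (2,0):-1/OX./XOX/OXO
[OXO/XOX/.XO] X move#4: (2,0):+1/OXO/XOX/XXO*
[OXO/XOX/XXO] end (terminal -1, O#5); searched .../XOX/.XO to 7

PV length from [.../XOX/.XO]: 4 plies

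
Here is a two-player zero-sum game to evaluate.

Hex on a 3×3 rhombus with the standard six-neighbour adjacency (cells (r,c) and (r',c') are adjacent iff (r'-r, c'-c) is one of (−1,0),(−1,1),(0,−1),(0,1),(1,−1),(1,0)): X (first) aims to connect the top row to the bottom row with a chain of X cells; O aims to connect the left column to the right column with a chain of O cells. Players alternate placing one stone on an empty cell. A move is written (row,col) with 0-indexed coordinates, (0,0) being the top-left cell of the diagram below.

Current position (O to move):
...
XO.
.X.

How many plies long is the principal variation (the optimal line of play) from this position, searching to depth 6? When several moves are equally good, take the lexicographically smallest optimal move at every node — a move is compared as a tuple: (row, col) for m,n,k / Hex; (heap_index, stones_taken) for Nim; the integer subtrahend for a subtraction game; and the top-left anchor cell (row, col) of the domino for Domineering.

PV length from [.../XO./.X.]: 5 plies

[.../XO./.X.] O move#1: (0,0):+1/O../XO./.X.*, (0,1):+1/.O./XO./.X., (0,2):-1/..O/XO./.X., (1,2):-1/.../XOO/.X., (2,0):+1/.../XO./OX., (2,2):-1/.../XO./.XO
[O../XO./.X.] X move#2: (0,1):-1/OX./XO./.X.*, (0,2):-1/O.X/XO./.X., (1,2):-1/O../XOX/.X., (2,0):-1/O../XO./XX., (2,2):-1/O../XO./.XX
[OX./XO./.X.] O move#3: (0,2):-1/OXO/XO./.X., (1,2):-1/OX./XOO/.X., (2,0):+1/OX./XO./OX.*, (2,2):-1/OX./XO./.XO
[OX./XO./OX.] X move#4: (0,2):-1/OXX/XO./OX.*, (1,2):-1/OX./XOX/OX., (2,2):-1/OX./XO./OXX
[OXX/XO./OX.] O move#5: (1,2):+1/OXX/XOO/OX.*, (2,2):-1/OXX/XO./OXO
[OXX/XOO/OX.] end (terminal -1, X#6); searched .../XO./.X. to 6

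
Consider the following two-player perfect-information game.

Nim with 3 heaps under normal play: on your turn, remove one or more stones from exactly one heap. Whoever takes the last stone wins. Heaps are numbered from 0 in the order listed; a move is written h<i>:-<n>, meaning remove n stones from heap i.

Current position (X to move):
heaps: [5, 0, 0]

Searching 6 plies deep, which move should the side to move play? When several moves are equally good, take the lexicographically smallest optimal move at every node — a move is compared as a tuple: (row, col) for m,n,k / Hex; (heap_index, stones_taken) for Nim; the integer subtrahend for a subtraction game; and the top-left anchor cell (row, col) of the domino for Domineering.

X's best at [(5,0,0)]: h0:-5

[(5,0,0)] X move#1: h0:-1:-1/(4,0,0), h0:-2:-1/(3,0,0), h0:-3:-1/(2,0,0), h0:-4:-1/(1,0,0), h0:-5:+1/(0,0,0)*
[(0,0,0)] end (terminal -1, O#2); searched (5,0,0) to 6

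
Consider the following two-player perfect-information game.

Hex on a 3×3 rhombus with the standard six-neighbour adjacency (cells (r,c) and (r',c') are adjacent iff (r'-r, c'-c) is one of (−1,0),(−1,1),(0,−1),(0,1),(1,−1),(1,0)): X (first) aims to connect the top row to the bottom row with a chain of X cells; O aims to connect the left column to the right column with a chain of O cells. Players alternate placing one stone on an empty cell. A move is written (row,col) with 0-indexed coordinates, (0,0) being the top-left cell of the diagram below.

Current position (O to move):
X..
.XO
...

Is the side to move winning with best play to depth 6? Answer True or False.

p1 O@[X../.XO/...]: (0,1)[XO./.XO/...]-1* (0,2)[X.O/.XO/...]-1 (1,0)[X../OXO/...]-1 (2,0)[X../.XO/O..]-1 (2,1)[X../.XO/.O.]-1 (2,2)[X../.XO/..O]-1
p2 X@[XO./.XO/...]: (0,2)[XOX/.XO/...]+1* (1,0)[XO./XXO/...]+1 (2,0)[XO./.XO/X..]+1 (2,1)[XO./.XO/.X.]+1 (2,2)[XO./.XO/..X]+1
p3 O@[XOX/.XO/...]: (1,0)[XOX/OXO/...]-1* (2,0)[XOX/.XO/O..]-1 (2,1)[XOX/.XO/.O.]-1 (2,2)[XOX/.XO/..O]-1
p4 X@[XOX/OXO/...]: (2,0)[XOX/OXO/X..]+1* (2,1)[XOX/OXO/.X.]+1 (2,2)[XOX/OXO/..X]+1
p5 O@[XOX/OXO/X..] terminal -1; root [X../.XO/...] d6

O winning at [X../.XO/...]: False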